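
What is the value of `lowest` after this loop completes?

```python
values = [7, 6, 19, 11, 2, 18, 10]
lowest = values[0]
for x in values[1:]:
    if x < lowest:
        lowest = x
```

Minimum of [7, 6, 19, 11, 2, 18, 10]
`lowest` takes the values: 7 → 6 → 2

Answer: 2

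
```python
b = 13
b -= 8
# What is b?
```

Trace:
`b = 13` → b = 13
`b -= 8` → b = 5
So b = 5

Answer: 5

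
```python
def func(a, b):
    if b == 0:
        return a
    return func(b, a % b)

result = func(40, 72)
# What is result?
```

func(40, 72) -> func(72, 40) -> func(40, 32) -> func(32, 8) -> func(8, 0) -> 8

Answer: 8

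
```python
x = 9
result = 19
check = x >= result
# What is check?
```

Trace:
`x = 9` → x = 9
`result = 19` → result = 19
`check = x >= result` → check = False
So check = False

Answer: False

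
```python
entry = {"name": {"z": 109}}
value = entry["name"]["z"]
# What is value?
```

Trace:
`entry = {"name": {"z": 109}}` → entry = {'name': {'z': 109}}
`value = entry["name"]["z"]` → value = 109
So value = 109

Answer: 109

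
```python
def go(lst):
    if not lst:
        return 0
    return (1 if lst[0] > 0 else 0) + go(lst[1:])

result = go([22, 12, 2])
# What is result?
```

Count of positive elements in [22, 12, 2] = 3

Answer: 3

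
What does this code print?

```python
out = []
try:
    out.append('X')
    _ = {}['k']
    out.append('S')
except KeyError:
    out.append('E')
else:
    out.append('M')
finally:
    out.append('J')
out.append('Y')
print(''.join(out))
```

Execution trace: 'X' (try body) → 'E' (except KeyError) → 'J' (finally) → 'Y' (after the try/except). Output: XEJY

Answer: XEJY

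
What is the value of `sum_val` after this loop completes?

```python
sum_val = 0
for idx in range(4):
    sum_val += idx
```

Sum of 0 to 3 = 6
`sum_val` takes the values: 0 → 1 → 3 → 6

Answer: 6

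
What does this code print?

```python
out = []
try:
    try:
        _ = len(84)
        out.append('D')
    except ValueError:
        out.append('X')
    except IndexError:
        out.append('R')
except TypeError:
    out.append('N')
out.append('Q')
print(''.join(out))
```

Execution trace: 'N' (outer except TypeError) → 'Q' (after the try/except). Output: NQ

Answer: NQ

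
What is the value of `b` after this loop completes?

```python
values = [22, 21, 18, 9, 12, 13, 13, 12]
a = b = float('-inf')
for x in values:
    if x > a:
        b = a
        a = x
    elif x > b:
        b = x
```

Second largest (with repeats) in [22, 21, 18, 9, 12, 13, 13, 12]
`b` takes the values: -inf → 21

Answer: 21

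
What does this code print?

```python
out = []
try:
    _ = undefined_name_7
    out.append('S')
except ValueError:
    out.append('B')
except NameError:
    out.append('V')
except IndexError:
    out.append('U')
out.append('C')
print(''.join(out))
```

Execution trace: 'V' (except NameError) → 'C' (after the try/except). Output: VC

Answer: VC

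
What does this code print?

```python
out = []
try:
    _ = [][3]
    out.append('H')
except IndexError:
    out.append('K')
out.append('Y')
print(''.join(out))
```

Execution trace: 'K' (except IndexError) → 'Y' (after the try/except). Output: KY

Answer: KY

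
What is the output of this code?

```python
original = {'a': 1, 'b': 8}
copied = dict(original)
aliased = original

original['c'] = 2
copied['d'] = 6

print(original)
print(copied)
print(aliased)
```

Key concept: dict() creates copy, assignment creates alias.
Step by step:
`original = {'a': 1, 'b': 8}` → original = {'a': 1, 'b': 8}
`copied = dict(original)` → copied = {'a': 1, 'b': 8}
`aliased = original` → aliased = {'a': 1, 'b': 8} (same object as original)
`original['c'] = 2` → original = {'a': 1, 'b': 8, 'c': 2} (same object as aliased); aliased = {'a': 1, 'b': 8, 'c': 2} (same object as original)
`copied['d'] = 6` → copied = {'a': 1, 'b': 8, 'd': 6}
`print(original)` → prints {'a': 1, 'b': 8, 'c': 2}
`print(copied)` → prints {'a': 1, 'b': 8, 'd': 6}
`print(aliased)` → prints {'a': 1, 'b': 8, 'c': 2}

Answer:
{'a': 1, 'b': 8, 'c': 2}
{'a': 1, 'b': 8, 'd': 6}
{'a': 1, 'b': 8, 'c': 2}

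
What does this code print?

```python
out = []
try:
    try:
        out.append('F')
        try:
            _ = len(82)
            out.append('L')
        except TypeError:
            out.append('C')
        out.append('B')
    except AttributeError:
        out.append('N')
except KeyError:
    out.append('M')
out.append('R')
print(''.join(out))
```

Execution trace: 'F' (try body) → 'C' (inner except TypeError) → 'B' (try body, no exception) → 'R' (after the try/except). Output: FCBR

Answer: FCBR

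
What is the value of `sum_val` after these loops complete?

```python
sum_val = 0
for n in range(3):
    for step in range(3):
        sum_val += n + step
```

Sum of all n+step for n,step in 3x3
`sum_val` takes the values: 0 → 1 → 3 → 4 → 6 → 9 → 11 → 14 → 18

Answer: 18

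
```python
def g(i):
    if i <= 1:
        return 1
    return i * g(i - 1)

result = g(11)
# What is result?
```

g(11) = 11 * 10 * 9 * 8 * 7 * 6 * 5 * 4 * 3 * 2 * 1 = 39916800

Answer: 39916800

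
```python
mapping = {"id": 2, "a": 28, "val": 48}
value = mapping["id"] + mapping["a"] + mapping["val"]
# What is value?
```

Trace:
`mapping = {"id": 2, "a": 28, "val": 48}` → mapping = {'id': 2, 'a': 28, 'val': 48}
`value = mapping["id"] + mapping["a"] + mapping["val"]` → value = 78
So value = 78

Answer: 78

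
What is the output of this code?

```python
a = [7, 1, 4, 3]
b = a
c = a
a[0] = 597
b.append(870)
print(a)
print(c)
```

Key concept: multiple aliases.
Step by step:
`a = [7, 1, 4, 3]` → a = [7, 1, 4, 3]
`b = a` → b = [7, 1, 4, 3] (same object as a)
`c = a` → c = [7, 1, 4, 3] (same object as a, b)
`a[0] = 597` → a = [597, 1, 4, 3] (same object as b, c); b = [597, 1, 4, 3] (same object as a, c); c = [597, 1, 4, 3] (same object as a, b)
`b.append(870)` → a = [597, 1, 4, 3, 870] (same object as b, c); b = [597, 1, 4, 3, 870] (same object as a, c); c = [597, 1, 4, 3, 870] (same object as a, b)
`print(a)` → prints [597, 1, 4, 3, 870]
`print(c)` → prints [597, 1, 4, 3, 870]

Answer:
[597, 1, 4, 3, 870]
[597, 1, 4, 3, 870]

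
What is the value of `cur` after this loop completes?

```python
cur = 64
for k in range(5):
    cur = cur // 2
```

Halve 5 times: 64 // 2^5 = 2
`cur` takes the values: 64 → 32 → 16 → 8 → 4 → 2

Answer: 2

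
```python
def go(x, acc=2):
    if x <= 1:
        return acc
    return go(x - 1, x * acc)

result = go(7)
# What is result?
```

Accumulator trace (n, acc): (7, 2) -> (6, 14) -> (5, 84) -> (4, 420) -> (3, 1680) -> (2, 5040) -> (1, 10080) -> return 10080

Answer: 10080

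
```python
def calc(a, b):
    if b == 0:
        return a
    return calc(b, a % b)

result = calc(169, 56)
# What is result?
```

calc(169, 56) -> calc(56, 1) -> calc(1, 0) -> 1

Answer: 1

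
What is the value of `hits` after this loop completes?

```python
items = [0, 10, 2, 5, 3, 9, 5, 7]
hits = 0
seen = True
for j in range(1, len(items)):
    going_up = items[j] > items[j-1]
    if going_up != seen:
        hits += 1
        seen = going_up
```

Count direction changes in [0, 10, 2, 5, 3, 9, 5, 7]
`hits` takes the values: 0 → 1 → 2 → 3 → 4 → 5 → 6

Answer: 6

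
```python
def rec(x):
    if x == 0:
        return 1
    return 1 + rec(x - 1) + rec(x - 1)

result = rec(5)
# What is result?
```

rec(x) = 1 + 2·rec(x-1), rec(0)=1. Closed form: (1+1)·2^5 - 1 = 63.

Answer: 63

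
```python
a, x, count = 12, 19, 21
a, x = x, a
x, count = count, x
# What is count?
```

Trace:
`a, x, count = 12, 19, 21` → a = 12; x = 19; count = 21
`a, x = x, a` → a = 19; x = 12
`x, count = count, x` → x = 21; count = 12
So count = 12

Answer: 12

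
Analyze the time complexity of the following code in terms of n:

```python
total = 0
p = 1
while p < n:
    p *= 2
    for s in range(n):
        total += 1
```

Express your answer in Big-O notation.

Each loop level contributes: log n × n. Multiplying the contributions gives O(n log n).

Answer: O(n log n)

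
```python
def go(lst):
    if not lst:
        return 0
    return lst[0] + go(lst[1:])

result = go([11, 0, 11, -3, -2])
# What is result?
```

11 + 0 + 11 + (-3) + (-2) + 0 = 17

Answer: 17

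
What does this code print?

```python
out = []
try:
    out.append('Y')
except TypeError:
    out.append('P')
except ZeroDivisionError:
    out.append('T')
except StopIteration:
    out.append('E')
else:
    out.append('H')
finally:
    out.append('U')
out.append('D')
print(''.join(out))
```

Execution trace: 'Y' (try body, no exception) → 'H' (else) → 'U' (finally) → 'D' (after the try/except). Output: YHUD

Answer: YHUD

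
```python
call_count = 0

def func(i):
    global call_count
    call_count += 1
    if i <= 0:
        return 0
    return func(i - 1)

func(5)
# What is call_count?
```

Linear recursion stepping by 1: 6 calls from i=5 down to ≤0.

Answer: 6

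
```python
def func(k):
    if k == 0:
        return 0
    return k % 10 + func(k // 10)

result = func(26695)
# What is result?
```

Sum of digits of 26695: 5 + 9 + 6 + 6 + 2 = 28

Answer: 28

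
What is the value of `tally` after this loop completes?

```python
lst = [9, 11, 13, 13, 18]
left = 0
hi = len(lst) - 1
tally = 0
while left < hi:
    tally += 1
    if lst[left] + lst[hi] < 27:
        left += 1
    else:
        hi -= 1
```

Steps to find pair summing to 27
`tally` takes the values: 0 → 1 → 2 → 3 → 4

Answer: 4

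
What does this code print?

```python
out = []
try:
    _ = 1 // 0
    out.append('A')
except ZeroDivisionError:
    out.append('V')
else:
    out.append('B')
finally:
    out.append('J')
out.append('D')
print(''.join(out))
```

Execution trace: 'V' (except ZeroDivisionError) → 'J' (finally) → 'D' (after the try/except). Output: VJD

Answer: VJD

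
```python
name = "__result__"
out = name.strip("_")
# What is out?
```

Trace:
`name = "__result__"` → name = '__result__'
`out = name.strip("_")` → out = 'result'
So out = 'result'

Answer: 'result'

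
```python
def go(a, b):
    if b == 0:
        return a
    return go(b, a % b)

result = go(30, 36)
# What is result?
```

go(30, 36) -> go(36, 30) -> go(30, 6) -> go(6, 0) -> 6

Answer: 6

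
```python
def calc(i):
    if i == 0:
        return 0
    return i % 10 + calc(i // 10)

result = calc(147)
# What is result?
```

Sum of digits of 147: 7 + 4 + 1 = 12

Answer: 12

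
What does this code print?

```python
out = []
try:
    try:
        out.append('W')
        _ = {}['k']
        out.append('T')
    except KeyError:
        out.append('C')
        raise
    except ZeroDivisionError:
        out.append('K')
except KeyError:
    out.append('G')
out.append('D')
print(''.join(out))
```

Execution trace: 'W' (inner try body) → 'C' (inner except KeyError) → 'G' (outer except KeyError) → 'D' (after the try/except). Output: WCGD

Answer: WCGD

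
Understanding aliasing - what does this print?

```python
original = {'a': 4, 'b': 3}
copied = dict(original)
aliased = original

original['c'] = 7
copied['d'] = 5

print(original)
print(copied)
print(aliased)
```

Key concept: dict() creates copy, assignment creates alias.
Step by step:
`original = {'a': 4, 'b': 3}` → original = {'a': 4, 'b': 3}
`copied = dict(original)` → copied = {'a': 4, 'b': 3}
`aliased = original` → aliased = {'a': 4, 'b': 3} (same object as original)
`original['c'] = 7` → original = {'a': 4, 'b': 3, 'c': 7} (same object as aliased); aliased = {'a': 4, 'b': 3, 'c': 7} (same object as original)
`copied['d'] = 5` → copied = {'a': 4, 'b': 3, 'd': 5}
`print(original)` → prints {'a': 4, 'b': 3, 'c': 7}
`print(copied)` → prints {'a': 4, 'b': 3, 'd': 5}
`print(aliased)` → prints {'a': 4, 'b': 3, 'c': 7}

Answer:
{'a': 4, 'b': 3, 'c': 7}
{'a': 4, 'b': 3, 'd': 5}
{'a': 4, 'b': 3, 'c': 7}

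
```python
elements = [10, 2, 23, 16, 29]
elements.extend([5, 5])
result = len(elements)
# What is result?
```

Trace:
`elements = [10, 2, 23, 16, 29]` → elements = [10, 2, 23, 16, 29]
`elements.extend([5, 5])` → elements = [10, 2, 23, 16, 29, 5, 5]
`result = len(elements)` → result = 7
So result = 7

Answer: 7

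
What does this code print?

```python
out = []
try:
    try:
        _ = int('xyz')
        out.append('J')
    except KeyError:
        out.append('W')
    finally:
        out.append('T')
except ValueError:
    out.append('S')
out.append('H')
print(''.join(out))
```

Execution trace: 'T' (finally) → 'S' (outer except ValueError) → 'H' (after the try/except). Output: TSH

Answer: TSH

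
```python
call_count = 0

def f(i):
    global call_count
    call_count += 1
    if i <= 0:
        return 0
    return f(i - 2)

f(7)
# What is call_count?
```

Linear recursion stepping by 2: 5 calls from i=7 down to ≤0.

Answer: 5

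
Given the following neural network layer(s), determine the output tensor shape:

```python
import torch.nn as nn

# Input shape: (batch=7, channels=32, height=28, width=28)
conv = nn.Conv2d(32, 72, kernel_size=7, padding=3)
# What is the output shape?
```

Input: (7, 32, 28, 28) -> Output: (7, 72, 28, 28)

Answer: (7, 72, 28, 28)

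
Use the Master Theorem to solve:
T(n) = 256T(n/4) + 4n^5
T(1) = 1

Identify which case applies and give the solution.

a=256, b=4, f(n)=4n^5. log_4(256) = 4. Since c=5 > 4 and the regularity condition holds (256(n/4)^5 = (256/4^5)n^5 with 256/4^5 < 1), Case 3 applies: T(n) = Θ(f(n)) = O(n^5).

Answer: O(n^5) - Case 3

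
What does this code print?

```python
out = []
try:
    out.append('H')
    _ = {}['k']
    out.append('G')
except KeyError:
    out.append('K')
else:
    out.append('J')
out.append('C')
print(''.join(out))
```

Execution trace: 'H' (try body) → 'K' (except KeyError) → 'C' (after the try/except). Output: HKC

Answer: HKC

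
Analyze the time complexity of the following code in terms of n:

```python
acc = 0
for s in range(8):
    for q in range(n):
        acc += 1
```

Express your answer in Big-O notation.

Each loop level contributes: 1 × n. Multiplying the contributions gives O(n).

Answer: O(n)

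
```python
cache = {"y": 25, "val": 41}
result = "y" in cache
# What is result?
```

Trace:
`cache = {"y": 25, "val": 41}` → cache = {'y': 25, 'val': 41}
`result = "y" in cache` → result = True
So result = True

Answer: True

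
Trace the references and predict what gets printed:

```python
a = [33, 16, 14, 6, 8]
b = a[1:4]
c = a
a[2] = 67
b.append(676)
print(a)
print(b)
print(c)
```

Key concept: slice vs alias.
Step by step:
`a = [33, 16, 14, 6, 8]` → a = [33, 16, 14, 6, 8]
`b = a[1:4]` → b = [16, 14, 6]
`c = a` → c = [33, 16, 14, 6, 8] (same object as a)
`a[2] = 67` → a = [33, 16, 67, 6, 8] (same object as c); c = [33, 16, 67, 6, 8] (same object as a)
`b.append(676)` → b = [16, 14, 6, 676]
`print(a)` → prints [33, 16, 67, 6, 8]
`print(b)` → prints [16, 14, 6, 676]
`print(c)` → prints [33, 16, 67, 6, 8]

Answer:
[33, 16, 67, 6, 8]
[16, 14, 6, 676]
[33, 16, 67, 6, 8]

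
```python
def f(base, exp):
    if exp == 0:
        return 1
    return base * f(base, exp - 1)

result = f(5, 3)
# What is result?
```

f(5, 3) = 5 * 5 * 5 = 125

Answer: 125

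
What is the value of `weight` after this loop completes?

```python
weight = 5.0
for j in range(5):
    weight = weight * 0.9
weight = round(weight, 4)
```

Exponential decay: 5.0 * 0.9^5
`weight` takes the values: 5.0 → 4.5 → 4.05 → 3.645 → 3.2805 → 2.95245 → 2.9525

Answer: 2.9525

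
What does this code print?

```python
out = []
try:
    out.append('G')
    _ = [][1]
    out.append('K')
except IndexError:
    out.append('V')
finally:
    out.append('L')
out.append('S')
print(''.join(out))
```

Execution trace: 'G' (try body) → 'V' (except IndexError) → 'L' (finally) → 'S' (after the try/except). Output: GVLS

Answer: GVLS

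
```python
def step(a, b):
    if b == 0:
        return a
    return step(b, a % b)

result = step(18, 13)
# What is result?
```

step(18, 13) -> step(13, 5) -> step(5, 3) -> step(3, 2) -> step(2, 1) -> step(1, 0) -> 1

Answer: 1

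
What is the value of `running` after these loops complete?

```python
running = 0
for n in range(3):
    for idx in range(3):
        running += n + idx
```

Sum of all n+idx for n,idx in 3x3
`running` takes the values: 0 → 1 → 3 → 4 → 6 → 9 → 11 → 14 → 18

Answer: 18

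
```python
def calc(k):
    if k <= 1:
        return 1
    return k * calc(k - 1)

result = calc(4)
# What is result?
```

calc(4) = 4 * 3 * 2 * 1 = 24

Answer: 24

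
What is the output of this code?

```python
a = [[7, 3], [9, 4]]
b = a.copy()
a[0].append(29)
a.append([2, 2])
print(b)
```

Key concept: shallow copy with nested lists.
Step by step:
`a = [[7, 3], [9, 4]]` → a = [[7, 3], [9, 4]]
`b = a.copy()` → b = [[7, 3], [9, 4]]
`a[0].append(29)` → a = [[7, 3, 29], [9, 4]]; b = [[7, 3, 29], [9, 4]]
`a.append([2, 2])` → a = [[7, 3, 29], [9, 4], [2, 2]]
`print(b)` → prints [[7, 3, 29], [9, 4]]

Answer: [[7, 3, 29], [9, 4]]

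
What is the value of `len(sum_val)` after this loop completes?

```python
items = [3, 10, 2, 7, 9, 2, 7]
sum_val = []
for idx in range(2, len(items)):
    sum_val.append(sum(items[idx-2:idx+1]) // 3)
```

Number of 3-element averages
`sum_val` takes the values: [] → [5] → [5, 6] → [5, 6, 6] → [5, 6, 6, 6] → [5, 6, 6, 6, 6]
So `len(sum_val)` = 5

Answer: 5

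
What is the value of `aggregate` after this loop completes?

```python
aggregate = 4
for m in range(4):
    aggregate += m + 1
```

Start at 4, add 1 to 4 = 14
`aggregate` takes the values: 4 → 5 → 7 → 10 → 14

Answer: 14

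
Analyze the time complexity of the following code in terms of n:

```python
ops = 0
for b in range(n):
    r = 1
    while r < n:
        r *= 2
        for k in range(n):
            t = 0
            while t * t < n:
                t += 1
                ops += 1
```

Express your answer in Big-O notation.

Each loop level contributes: n × log n × n × √n. Multiplying the contributions gives O(n^2√n log n).

Answer: O(n^2√n log n)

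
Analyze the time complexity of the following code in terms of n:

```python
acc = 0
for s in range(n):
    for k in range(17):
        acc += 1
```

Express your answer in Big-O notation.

Each loop level contributes: n × 1. Multiplying the contributions gives O(n).

Answer: O(n)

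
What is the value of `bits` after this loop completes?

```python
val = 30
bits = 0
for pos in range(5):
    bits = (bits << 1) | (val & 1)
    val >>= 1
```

Reverse lowest 5 bits of 30
`bits` takes the values: 0 → 1 → 3 → 7 → 15

Answer: 15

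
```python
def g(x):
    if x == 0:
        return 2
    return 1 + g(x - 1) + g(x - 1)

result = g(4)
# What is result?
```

g(x) = 1 + 2·g(x-1), g(0)=2. Closed form: (2+1)·2^4 - 1 = 47.

Answer: 47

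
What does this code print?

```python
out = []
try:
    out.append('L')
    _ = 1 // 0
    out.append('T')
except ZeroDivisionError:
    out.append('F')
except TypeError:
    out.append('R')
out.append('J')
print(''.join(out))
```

Execution trace: 'L' (try body) → 'F' (except ZeroDivisionError) → 'J' (after the try/except). Output: LFJ

Answer: LFJ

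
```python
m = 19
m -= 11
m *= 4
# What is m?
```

Trace:
`m = 19` → m = 19
`m -= 11` → m = 8
`m *= 4` → m = 32
So m = 32

Answer: 32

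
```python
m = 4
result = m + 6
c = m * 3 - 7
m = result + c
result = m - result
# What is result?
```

Trace:
`m = 4` → m = 4
`result = m + 6` → result = 10
`c = m * 3 - 7` → c = 5
`m = result + c` → m = 15
`result = m - result` → result = 5
So result = 5

Answer: 5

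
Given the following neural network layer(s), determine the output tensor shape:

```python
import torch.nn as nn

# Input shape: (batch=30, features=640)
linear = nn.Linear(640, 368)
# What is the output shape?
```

Input: (30, 640) -> Output: (30, 368)

Answer: (30, 368)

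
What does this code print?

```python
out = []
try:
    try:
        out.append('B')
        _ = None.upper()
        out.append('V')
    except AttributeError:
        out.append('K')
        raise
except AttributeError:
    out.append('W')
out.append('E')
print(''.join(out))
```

Execution trace: 'B' (try body) → 'K' (except AttributeError) → 'W' (outer except AttributeError) → 'E' (after the try/except). Output: BKWE

Answer: BKWE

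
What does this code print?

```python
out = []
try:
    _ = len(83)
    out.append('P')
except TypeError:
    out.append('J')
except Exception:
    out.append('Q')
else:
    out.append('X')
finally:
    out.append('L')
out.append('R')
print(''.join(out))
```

Execution trace: 'J' (except TypeError) → 'L' (finally) → 'R' (after the try/except). Output: JLR

Answer: JLR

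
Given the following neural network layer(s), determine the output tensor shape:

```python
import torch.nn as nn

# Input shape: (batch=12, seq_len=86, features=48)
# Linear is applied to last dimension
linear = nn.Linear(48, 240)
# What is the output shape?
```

Input: (12, 86, 48) -> Output: (12, 86, 240)

Answer: (12, 86, 240)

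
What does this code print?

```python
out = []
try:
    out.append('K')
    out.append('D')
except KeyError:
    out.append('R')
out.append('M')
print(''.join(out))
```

Execution trace: 'K' (try body) → 'D' (try body, no exception) → 'M' (after the try/except). Output: KDM

Answer: KDM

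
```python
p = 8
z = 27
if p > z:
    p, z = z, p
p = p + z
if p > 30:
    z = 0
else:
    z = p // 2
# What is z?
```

Trace:
`p = 8` → p = 8
`z = 27` → z = 27
`if p > z: ...` → p > z is False → no variable changes
`p = p + z` → p = 35
`if p > 30: ...` → p > 30 is True → z = 0
So z = 0

Answer: 0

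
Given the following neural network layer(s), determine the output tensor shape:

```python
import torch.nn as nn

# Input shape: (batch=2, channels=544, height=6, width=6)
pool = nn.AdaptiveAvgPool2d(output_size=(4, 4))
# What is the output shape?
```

Input: (2, 544, 6, 6) -> Output: (2, 544, 4, 4)

Answer: (2, 544, 4, 4)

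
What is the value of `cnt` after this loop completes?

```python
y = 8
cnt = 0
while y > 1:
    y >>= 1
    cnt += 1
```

Count right shifts until 1
`cnt` takes the values: 0 → 1 → 2 → 3

Answer: 3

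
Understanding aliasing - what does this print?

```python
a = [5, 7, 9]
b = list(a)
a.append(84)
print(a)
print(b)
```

Key concept: list() constructor creates copy.
Step by step:
`a = [5, 7, 9]` → a = [5, 7, 9]
`b = list(a)` → b = [5, 7, 9]
`a.append(84)` → a = [5, 7, 9, 84]
`print(a)` → prints [5, 7, 9, 84]
`print(b)` → prints [5, 7, 9]

Answer:
[5, 7, 9, 84]
[5, 7, 9]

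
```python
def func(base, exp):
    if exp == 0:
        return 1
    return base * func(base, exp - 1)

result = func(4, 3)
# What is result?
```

func(4, 3) = 4 * 4 * 4 = 64

Answer: 64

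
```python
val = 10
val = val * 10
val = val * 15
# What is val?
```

Trace:
`val = 10` → val = 10
`val = val * 10` → val = 100
`val = val * 15` → val = 1500
So val = 1500

Answer: 1500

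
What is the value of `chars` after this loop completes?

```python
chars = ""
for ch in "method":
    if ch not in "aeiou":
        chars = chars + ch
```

Remove vowels from 'method'
`chars` takes the values: "" → "m" → "mt" → "mth" → "mthd"

Answer: "mthd"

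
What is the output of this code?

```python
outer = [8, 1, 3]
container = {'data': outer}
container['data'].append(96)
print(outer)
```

Key concept: dict holds reference to list.
Step by step:
`outer = [8, 1, 3]` → outer = [8, 1, 3]
`container = {'data': outer}` → container = {'data': [8, 1, 3]}
`container['data'].append(96)` → outer = [8, 1, 3, 96]; container = {'data': [8, 1, 3, 96]}
`print(outer)` → prints [8, 1, 3, 96]

Answer: [8, 1, 3, 96]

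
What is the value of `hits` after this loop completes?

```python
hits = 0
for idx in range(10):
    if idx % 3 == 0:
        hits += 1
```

Count numbers divisible by 3 in range(10)
`hits` takes the values: 0 → 1 → 2 → 3 → 4

Answer: 4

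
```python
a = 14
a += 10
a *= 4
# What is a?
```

Trace:
`a = 14` → a = 14
`a += 10` → a = 24
`a *= 4` → a = 96
So a = 96

Answer: 96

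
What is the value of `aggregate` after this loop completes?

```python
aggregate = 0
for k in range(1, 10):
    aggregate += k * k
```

Sum of squares 1² to 9² = 285
`aggregate` takes the values: 0 → 1 → 5 → 14 → 30 → 55 → 91 → 140 → 204 → 285

Answer: 285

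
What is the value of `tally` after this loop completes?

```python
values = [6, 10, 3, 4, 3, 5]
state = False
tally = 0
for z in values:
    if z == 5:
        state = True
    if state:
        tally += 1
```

Count elements after first 5 in [6, 10, 3, 4, 3, 5]
`tally` takes the values: 0 → 1

Answer: 1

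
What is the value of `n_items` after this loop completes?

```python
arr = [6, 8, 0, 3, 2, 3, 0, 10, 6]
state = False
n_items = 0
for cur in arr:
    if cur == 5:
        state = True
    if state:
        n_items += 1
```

Count elements after first 5 in [6, 8, 0, 3, 2, 3, 0, 10, 6]
`n_items` takes the values: 0

Answer: 0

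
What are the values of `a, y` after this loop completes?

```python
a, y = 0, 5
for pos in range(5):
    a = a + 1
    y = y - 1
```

a goes 0→5, y goes 5→0
`a, y` takes the values: (0, 5) → (1, 5) → (1, 4) → (2, 4) → (2, 3) → (3, 3) → (3, 2) → (4, 2) → (4, 1) → (5, 1) → (5, 0)

Answer: 5, 0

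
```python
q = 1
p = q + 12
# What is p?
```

Trace:
`q = 1` → q = 1
`p = q + 12` → p = 13
So p = 13

Answer: 13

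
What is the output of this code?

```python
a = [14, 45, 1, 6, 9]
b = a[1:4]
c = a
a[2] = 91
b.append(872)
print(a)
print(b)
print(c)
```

Key concept: slice vs alias.
Step by step:
`a = [14, 45, 1, 6, 9]` → a = [14, 45, 1, 6, 9]
`b = a[1:4]` → b = [45, 1, 6]
`c = a` → c = [14, 45, 1, 6, 9] (same object as a)
`a[2] = 91` → a = [14, 45, 91, 6, 9] (same object as c); c = [14, 45, 91, 6, 9] (same object as a)
`b.append(872)` → b = [45, 1, 6, 872]
`print(a)` → prints [14, 45, 91, 6, 9]
`print(b)` → prints [45, 1, 6, 872]
`print(c)` → prints [14, 45, 91, 6, 9]

Answer:
[14, 45, 91, 6, 9]
[45, 1, 6, 872]
[14, 45, 91, 6, 9]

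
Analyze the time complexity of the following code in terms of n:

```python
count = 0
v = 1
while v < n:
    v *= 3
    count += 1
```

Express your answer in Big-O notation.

Each loop level contributes: log n. Multiplying the contributions gives O(log n).

Answer: O(log n)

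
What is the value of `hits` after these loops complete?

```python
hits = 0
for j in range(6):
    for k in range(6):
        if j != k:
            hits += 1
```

6² - 6 (exclude diagonal)
`hits` takes the values: 0 → 1 → 2 → 3 → 4 → 5 → 6 → 7 → 8 → 9 → 10 → 11 → 12 → 13 → 14 → 15 → 16 → 17 → 18 → 19 → 20 → 21 → 22 → 23 → 24 → 25 → 26 → 27 → 28 → 29 → 30

Answer: 30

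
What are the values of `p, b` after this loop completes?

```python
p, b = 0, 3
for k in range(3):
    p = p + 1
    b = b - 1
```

p goes 0→3, b goes 3→0
`p, b` takes the values: (0, 3) → (1, 3) → (1, 2) → (2, 2) → (2, 1) → (3, 1) → (3, 0)

Answer: 3, 0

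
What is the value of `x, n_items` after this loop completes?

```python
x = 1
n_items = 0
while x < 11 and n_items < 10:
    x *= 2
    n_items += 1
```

Double until >= 11 or 10 iterations
`x, n_items` takes the values: (1, 0) → (2, 0) → (2, 1) → (4, 1) → (4, 2) → (8, 2) → (8, 3) → (16, 3) → (16, 4)

Answer: 16, 4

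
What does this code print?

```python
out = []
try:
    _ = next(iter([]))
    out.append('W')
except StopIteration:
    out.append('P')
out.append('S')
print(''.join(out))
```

Execution trace: 'P' (except StopIteration) → 'S' (after the try/except). Output: PS

Answer: PS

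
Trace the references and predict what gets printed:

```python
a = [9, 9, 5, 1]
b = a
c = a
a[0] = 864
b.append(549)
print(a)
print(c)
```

Key concept: multiple aliases.
Step by step:
`a = [9, 9, 5, 1]` → a = [9, 9, 5, 1]
`b = a` → b = [9, 9, 5, 1] (same object as a)
`c = a` → c = [9, 9, 5, 1] (same object as a, b)
`a[0] = 864` → a = [864, 9, 5, 1] (same object as b, c); b = [864, 9, 5, 1] (same object as a, c); c = [864, 9, 5, 1] (same object as a, b)
`b.append(549)` → a = [864, 9, 5, 1, 549] (same object as b, c); b = [864, 9, 5, 1, 549] (same object as a, c); c = [864, 9, 5, 1, 549] (same object as a, b)
`print(a)` → prints [864, 9, 5, 1, 549]
`print(c)` → prints [864, 9, 5, 1, 549]

Answer:
[864, 9, 5, 1, 549]
[864, 9, 5, 1, 549]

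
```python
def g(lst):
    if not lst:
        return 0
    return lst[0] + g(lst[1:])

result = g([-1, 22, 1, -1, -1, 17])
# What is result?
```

(-1) + 22 + 1 + (-1) + (-1) + 17 + 0 = 37

Answer: 37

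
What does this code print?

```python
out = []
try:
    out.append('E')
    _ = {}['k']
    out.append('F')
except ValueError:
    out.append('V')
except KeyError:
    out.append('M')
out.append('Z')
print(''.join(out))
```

Execution trace: 'E' (try body) → 'M' (except KeyError) → 'Z' (after the try/except). Output: EMZ

Answer: EMZ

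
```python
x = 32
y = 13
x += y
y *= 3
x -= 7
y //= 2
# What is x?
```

Trace:
`x = 32` → x = 32
`y = 13` → y = 13
`x += y` → x = 45
`y *= 3` → y = 39
`x -= 7` → x = 38
`y //= 2` → y = 19
So x = 38

Answer: 38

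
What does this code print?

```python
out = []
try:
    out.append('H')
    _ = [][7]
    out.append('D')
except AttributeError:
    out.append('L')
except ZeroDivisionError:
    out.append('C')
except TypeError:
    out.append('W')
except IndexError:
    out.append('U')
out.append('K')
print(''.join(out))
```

Execution trace: 'H' (try body) → 'U' (except IndexError) → 'K' (after the try/except). Output: HUK

Answer: HUK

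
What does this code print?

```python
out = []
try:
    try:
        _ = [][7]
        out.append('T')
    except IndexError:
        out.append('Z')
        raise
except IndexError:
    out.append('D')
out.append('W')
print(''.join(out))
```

Execution trace: 'Z' (inner except IndexError) → 'D' (outer except IndexError) → 'W' (after the try/except). Output: ZDW

Answer: ZDW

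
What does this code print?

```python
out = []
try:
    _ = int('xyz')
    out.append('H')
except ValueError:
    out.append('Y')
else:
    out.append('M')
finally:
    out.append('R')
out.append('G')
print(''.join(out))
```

Execution trace: 'Y' (except ValueError) → 'R' (finally) → 'G' (after the try/except). Output: YRG

Answer: YRG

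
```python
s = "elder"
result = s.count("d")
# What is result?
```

Trace:
`s = "elder"` → s = 'elder'
`result = s.count("d")` → result = 1
So result = 1

Answer: 1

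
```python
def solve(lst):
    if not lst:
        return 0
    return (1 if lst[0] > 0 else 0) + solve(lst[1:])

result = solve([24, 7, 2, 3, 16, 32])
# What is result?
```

Count of positive elements in [24, 7, 2, 3, 16, 32] = 6

Answer: 6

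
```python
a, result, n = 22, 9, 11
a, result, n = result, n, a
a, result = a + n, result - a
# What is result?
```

Trace:
`a, result, n = 22, 9, 11` → a = 22; result = 9; n = 11
`a, result, n = result, n, a` → a = 9; result = 11; n = 22
`a, result = a + n, result - a` → a = 31; result = 2
So result = 2

Answer: 2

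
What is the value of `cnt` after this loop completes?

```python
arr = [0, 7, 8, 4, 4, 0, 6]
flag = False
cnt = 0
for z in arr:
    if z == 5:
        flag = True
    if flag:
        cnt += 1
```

Count elements after first 5 in [0, 7, 8, 4, 4, 0, 6]
`cnt` takes the values: 0

Answer: 0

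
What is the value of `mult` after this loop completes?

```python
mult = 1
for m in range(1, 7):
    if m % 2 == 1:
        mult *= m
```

Product of odd numbers 1 to 6
`mult` takes the values: 1 → 3 → 15

Answer: 15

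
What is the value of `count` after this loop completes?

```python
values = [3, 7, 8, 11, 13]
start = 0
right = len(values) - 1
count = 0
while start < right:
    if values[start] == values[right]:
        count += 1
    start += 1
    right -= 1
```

Count matching pairs from ends
`count` takes the values: 0

Answer: 0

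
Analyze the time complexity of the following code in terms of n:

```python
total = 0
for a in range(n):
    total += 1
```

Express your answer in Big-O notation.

Each loop level contributes: n. Multiplying the contributions gives O(n).

Answer: O(n)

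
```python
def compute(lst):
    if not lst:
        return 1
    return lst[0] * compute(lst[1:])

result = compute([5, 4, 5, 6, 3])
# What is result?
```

Product over [5, 4, 5, 6, 3] = 5 * 4 * 5 * 6 * 3 = 1800

Answer: 1800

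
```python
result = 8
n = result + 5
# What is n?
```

Trace:
`result = 8` → result = 8
`n = result + 5` → n = 13
So n = 13

Answer: 13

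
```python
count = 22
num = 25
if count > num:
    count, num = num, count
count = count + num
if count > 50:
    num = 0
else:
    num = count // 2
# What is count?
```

Trace:
`count = 22` → count = 22
`num = 25` → num = 25
`if count > num: ...` → count > num is False → no variable changes
`count = count + num` → count = 47
`if count > 50: ...` → count > 50 is False, take else branch → num = 23
So count = 47

Answer: 47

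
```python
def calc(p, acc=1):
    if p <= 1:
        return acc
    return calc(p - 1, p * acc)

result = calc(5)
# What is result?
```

Accumulator trace (n, acc): (5, 1) -> (4, 5) -> (3, 20) -> (2, 60) -> (1, 120) -> return 120

Answer: 120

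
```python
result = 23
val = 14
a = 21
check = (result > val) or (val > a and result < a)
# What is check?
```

Trace:
`result = 23` → result = 23
`val = 14` → val = 14
`a = 21` → a = 21
`check = (result > val) or (val > a and result < a)` → check = True
So check = True

Answer: True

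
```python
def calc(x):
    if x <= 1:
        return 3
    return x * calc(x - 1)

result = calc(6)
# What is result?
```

calc(6) = 6 * 5 * 4 * 3 * 2 * 3 = 2160

Answer: 2160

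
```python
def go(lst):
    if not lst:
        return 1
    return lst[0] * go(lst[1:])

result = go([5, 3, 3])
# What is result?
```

Product over [5, 3, 3] = 5 * 3 * 3 = 45

Answer: 45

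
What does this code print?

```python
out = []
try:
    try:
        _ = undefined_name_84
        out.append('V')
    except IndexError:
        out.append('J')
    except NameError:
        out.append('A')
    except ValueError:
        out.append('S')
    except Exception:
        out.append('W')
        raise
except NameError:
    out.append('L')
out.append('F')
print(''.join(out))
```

Execution trace: 'A' (inner except NameError) → 'F' (after the try/except). Output: AF

Answer: AF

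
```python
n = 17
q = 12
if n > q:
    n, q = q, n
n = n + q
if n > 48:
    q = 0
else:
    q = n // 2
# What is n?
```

Trace:
`n = 17` → n = 17
`q = 12` → q = 12
`if n > q: ...` → n > q is True → n = 12; q = 17
`n = n + q` → n = 29
`if n > 48: ...` → n > 48 is False, take else branch → q = 14
So n = 29

Answer: 29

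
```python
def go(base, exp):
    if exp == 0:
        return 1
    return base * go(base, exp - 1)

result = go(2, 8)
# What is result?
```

go(2, 8) = 2 * 2 * 2 * 2 * 2 * 2 * 2 * 2 = 256

Answer: 256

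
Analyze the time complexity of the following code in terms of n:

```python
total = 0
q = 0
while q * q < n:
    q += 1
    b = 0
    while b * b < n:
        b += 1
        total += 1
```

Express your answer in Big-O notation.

Each loop level contributes: √n × √n. Multiplying the contributions gives O(n).

Answer: O(n)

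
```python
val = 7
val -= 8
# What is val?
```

Trace:
`val = 7` → val = 7
`val -= 8` → val = -1
So val = -1

Answer: -1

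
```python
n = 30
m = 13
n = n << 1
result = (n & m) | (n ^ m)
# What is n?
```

Trace:
`n = 30` → n = 30
`m = 13` → m = 13
`n = n << 1` → n = 60
`result = (n & m) | (n ^ m)` → result = 61
So n = 60

Answer: 60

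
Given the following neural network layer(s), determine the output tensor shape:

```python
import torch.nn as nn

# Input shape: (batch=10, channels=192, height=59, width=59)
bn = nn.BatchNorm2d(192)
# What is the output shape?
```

Input: (10, 192, 59, 59) -> Output: (10, 192, 59, 59)

Answer: (10, 192, 59, 59)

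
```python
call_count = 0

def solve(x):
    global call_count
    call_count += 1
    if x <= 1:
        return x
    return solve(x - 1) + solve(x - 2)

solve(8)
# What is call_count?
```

Calls(x) = 1 + Calls(x-1) + Calls(x-2); Calls(0)=Calls(1)=1. For x=8 this gives 67.

Answer: 67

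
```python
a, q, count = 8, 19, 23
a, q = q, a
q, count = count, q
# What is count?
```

Trace:
`a, q, count = 8, 19, 23` → a = 8; q = 19; count = 23
`a, q = q, a` → a = 19; q = 8
`q, count = count, q` → q = 23; count = 8
So count = 8

Answer: 8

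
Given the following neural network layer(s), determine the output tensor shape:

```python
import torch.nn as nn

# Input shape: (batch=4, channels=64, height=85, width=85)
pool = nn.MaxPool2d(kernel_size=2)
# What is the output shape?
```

Input: (4, 64, 85, 85) -> Output: (4, 64, 42, 42)

Answer: (4, 64, 42, 42)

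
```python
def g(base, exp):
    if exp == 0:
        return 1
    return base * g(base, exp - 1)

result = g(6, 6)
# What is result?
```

g(6, 6) = 6 * 6 * 6 * 6 * 6 * 6 = 46656

Answer: 46656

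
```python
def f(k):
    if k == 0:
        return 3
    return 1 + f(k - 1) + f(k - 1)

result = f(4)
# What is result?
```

f(k) = 1 + 2·f(k-1), f(0)=3. Closed form: (3+1)·2^4 - 1 = 63.

Answer: 63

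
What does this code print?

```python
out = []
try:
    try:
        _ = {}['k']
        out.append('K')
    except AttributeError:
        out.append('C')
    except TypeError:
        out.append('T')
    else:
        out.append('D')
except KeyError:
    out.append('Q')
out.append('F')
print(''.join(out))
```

Execution trace: 'Q' (outer except KeyError) → 'F' (after the try/except). Output: QF

Answer: QF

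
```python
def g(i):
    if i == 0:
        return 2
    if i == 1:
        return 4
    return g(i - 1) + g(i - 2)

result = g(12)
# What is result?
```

Build up from base cases: g(0)=2, g(1)=4, g(2)=6, g(3)=10, g(4)=16, g(5)=26, g(6)=42, ..., g(12)=754

Answer: 754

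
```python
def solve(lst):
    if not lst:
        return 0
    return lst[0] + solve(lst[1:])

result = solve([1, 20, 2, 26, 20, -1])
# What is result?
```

1 + 20 + 2 + 26 + 20 + (-1) + 0 = 68

Answer: 68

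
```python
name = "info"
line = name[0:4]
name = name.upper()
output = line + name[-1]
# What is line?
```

Trace:
`name = "info"` → name = 'info'
`line = name[0:4]` → line = 'info'
`name = name.upper()` → name = 'INFO'
`output = line + name[-1]` → output = 'infoO'
So line = 'info'

Answer: 'info'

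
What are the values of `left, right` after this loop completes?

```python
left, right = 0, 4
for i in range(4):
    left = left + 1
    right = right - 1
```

left goes 0→4, right goes 4→0
`left, right` takes the values: (0, 4) → (1, 4) → (1, 3) → (2, 3) → (2, 2) → (3, 2) → (3, 1) → (4, 1) → (4, 0)

Answer: 4, 0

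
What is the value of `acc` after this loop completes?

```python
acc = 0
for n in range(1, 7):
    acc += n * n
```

Sum of squares 1² to 6² = 91
`acc` takes the values: 0 → 1 → 5 → 14 → 30 → 55 → 91

Answer: 91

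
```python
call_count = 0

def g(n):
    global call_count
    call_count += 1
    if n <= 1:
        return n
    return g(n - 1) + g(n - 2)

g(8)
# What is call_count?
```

Calls(n) = 1 + Calls(n-1) + Calls(n-2); Calls(0)=Calls(1)=1. For n=8 this gives 67.

Answer: 67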